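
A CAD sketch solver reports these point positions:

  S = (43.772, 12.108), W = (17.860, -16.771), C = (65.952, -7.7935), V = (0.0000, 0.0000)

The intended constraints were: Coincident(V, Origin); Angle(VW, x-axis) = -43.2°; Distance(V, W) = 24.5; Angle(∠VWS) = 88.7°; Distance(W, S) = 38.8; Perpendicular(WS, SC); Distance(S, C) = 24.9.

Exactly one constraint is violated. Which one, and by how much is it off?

Distance(S, C) = 24.9 — off by 4.90.

V = (0.00, 0.00) ✓; VW at -43.20° ✓; |VW| = 24.50 ✓; ∠VWS = 88.70° ✓; |WS| = 38.80 ✓; ∠(WS, SC) = 90.00° ✓; |SC| = 29.80 ✗.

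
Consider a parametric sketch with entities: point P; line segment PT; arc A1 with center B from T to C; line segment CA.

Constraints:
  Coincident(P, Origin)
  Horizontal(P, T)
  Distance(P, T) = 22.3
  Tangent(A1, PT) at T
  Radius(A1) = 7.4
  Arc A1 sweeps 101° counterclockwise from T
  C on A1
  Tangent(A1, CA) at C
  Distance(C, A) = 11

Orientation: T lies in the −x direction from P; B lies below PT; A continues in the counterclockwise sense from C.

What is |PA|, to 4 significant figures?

33.75

P is at the origin; PT is horizontal with |PT| = 22.3 and T on the −x side, so T = (-22.30, 0.000). Tangency of A1 to PT means the radius BT is perpendicular to PT, so B = T + (0, -7.4) = (-22.30, -7.400). On A1, T sits at bearing 90° from B; a 101° counterclockwise sweep puts C at bearing 191°, so C = B + 7.4·(cos 191°, sin 191°) = (-29.56, -8.812). The tangent condition forces BC to be normal to CA, so CA runs along (−sin 191°, cos 191°); with |CA| = 11.0, A = (-27.47, -19.61). Then |PA| = |A − P| = 33.75.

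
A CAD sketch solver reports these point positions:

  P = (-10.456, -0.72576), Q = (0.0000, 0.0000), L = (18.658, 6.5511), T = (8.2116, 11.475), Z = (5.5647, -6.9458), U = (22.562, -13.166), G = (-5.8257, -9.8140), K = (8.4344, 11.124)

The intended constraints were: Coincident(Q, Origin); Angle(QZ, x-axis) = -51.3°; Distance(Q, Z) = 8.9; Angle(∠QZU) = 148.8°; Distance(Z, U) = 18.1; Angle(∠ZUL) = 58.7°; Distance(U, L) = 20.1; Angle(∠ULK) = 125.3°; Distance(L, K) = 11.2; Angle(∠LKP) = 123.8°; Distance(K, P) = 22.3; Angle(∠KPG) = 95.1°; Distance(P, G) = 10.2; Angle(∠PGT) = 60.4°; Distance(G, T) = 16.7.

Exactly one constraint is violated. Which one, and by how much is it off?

Distance(G, T) = 16.7 — off by 8.80.

Q = (0.00, 0.00) ✓; QZ at -51.30° ✓; |QZ| = 8.900 ✓; ∠QZU = 148.8° ✓; |ZU| = 18.10 ✓; ∠ZUL = 58.70° ✓; |UL| = 20.10 ✓; ∠ULK = 125.3° ✓; |LK| = 11.20 ✓; ∠LKP = 123.8° ✓; |KP| = 22.30 ✓; ∠KPG = 95.10° ✓; |PG| = 10.20 ✓; ∠PGT = 60.40° ✓; |GT| = 25.50 ✗.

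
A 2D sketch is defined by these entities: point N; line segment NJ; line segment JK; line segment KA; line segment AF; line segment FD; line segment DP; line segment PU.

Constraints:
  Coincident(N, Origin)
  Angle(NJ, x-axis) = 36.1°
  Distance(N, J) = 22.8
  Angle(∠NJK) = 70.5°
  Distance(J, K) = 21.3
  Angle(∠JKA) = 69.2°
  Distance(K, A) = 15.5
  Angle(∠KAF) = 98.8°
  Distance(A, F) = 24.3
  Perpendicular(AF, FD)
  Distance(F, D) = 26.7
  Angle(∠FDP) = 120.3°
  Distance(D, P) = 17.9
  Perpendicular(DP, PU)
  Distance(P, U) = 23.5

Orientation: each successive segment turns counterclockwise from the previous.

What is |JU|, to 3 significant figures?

22.0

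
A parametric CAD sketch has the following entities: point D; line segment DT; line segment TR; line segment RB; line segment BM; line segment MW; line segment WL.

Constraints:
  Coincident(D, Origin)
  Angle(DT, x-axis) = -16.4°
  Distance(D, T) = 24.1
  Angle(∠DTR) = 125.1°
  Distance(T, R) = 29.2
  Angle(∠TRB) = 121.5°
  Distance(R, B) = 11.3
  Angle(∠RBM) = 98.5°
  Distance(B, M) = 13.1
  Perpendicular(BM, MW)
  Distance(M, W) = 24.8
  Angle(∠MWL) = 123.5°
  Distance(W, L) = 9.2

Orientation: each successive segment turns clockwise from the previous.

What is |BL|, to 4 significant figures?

30.37

D is at the origin; DT runs at -16.4° with length 24.1, so T = (23.12, -6.804). ∠DTR = 125.1° gives TR at -71.30° from the x-axis; with |TR| = 29.2, R = (32.48, -34.46). ∠TRB = 121.5° gives RB at -129.8° from the x-axis; with |RB| = 11.3, B = (25.25, -43.14). ∠RBM = 98.5° gives BM at 148.7° from the x-axis; with |BM| = 13.1, M = (14.05, -36.34). The perpendicularity gives MW at right angles to BM, so MW runs at 58.70°; with |MW| = 24.8, W = (26.94, -15.15). ∠MWL = 123.5° gives WL at 2.200° from the x-axis; with |WL| = 9.2, L = (36.13, -14.80). Then |BL| = |L − B| = 30.37.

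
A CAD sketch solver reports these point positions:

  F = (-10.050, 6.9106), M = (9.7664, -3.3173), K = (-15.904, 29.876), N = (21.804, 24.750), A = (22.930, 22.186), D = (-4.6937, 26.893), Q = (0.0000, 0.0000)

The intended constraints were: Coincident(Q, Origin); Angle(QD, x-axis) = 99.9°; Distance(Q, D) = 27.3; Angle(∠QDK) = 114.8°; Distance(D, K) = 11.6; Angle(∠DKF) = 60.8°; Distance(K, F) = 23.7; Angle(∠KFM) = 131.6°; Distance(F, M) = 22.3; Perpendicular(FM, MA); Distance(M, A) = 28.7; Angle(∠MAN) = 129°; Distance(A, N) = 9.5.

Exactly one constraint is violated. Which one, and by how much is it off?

Distance(A, N) = 9.5 — off by 6.70.

Q = (0.00, 0.00) ✓; QD at 99.90° ✓; |QD| = 27.30 ✓; ∠QDK = 114.8° ✓; |DK| = 11.60 ✓; ∠DKF = 60.80° ✓; |KF| = 23.70 ✓; ∠KFM = 131.6° ✓; |FM| = 22.30 ✓; ∠(FM, MA) = 90.00° ✓; |MA| = 28.70 ✓; ∠MAN = 129.0° ✓; |AN| = 2.800 ✗.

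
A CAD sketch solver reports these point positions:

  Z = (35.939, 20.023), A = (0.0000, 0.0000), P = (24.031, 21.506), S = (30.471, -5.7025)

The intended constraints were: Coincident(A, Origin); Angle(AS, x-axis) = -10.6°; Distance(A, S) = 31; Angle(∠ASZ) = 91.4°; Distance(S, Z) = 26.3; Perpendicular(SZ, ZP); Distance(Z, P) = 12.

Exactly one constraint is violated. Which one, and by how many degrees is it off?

Perpendicular(SZ, ZP) — off by 4.90°.

A = (0.00, 0.00) ✓; AS at -10.60° ✓; |AS| = 31.00 ✓; ∠ASZ = 91.40° ✓; |SZ| = 26.30 ✓; ∠(SZ, ZP) = 94.90° ✗; |ZP| = 12.00 ✓.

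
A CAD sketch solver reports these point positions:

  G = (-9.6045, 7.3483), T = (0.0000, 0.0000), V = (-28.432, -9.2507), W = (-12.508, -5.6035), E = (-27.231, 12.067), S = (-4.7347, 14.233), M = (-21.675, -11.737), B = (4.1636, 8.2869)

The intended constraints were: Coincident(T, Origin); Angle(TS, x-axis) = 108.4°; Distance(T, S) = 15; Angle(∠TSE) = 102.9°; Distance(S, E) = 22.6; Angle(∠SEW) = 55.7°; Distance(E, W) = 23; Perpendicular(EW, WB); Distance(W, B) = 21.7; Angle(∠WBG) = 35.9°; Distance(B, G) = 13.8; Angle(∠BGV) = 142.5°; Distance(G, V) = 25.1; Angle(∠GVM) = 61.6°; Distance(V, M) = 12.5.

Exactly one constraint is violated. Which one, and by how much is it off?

Distance(V, M) = 12.5 — off by 5.30.

T = (0.00, 0.00) ✓; TS at 108.4° ✓; |TS| = 15.00 ✓; ∠TSE = 102.9° ✓; |SE| = 22.60 ✓; ∠SEW = 55.70° ✓; |EW| = 23.00 ✓; ∠(EW, WB) = 90.00° ✓; |WB| = 21.70 ✓; ∠WBG = 35.90° ✓; |BG| = 13.80 ✓; ∠BGV = 142.5° ✓; |GV| = 25.10 ✓; ∠GVM = 61.60° ✓; |VM| = 7.200 ✗.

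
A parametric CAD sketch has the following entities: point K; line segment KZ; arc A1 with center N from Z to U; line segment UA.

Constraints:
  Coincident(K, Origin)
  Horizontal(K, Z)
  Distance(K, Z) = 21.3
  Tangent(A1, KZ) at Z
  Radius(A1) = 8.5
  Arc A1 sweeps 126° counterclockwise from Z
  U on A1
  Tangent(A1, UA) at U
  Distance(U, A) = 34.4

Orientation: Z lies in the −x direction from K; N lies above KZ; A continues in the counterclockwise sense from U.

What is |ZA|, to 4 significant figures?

43.43

K is at the origin; K and Z share the same y with |KZ| = 21.3 and Z on the −x side, so Z = (-21.30, 0.000). A1 meets KZ tangentially, so NZ is at right angles to KZ, so N = Z + (0, 8.5) = (-21.30, 8.500). On A1, Z sits at bearing -90° from N; a 126° counterclockwise sweep puts U at bearing 36°, so U = N + 8.5·(cos 36°, sin 36°) = (-14.42, 13.50). A1 meets UA tangentially, so NU is at right angles to UA, so UA runs along (−sin 36°, cos 36°); with |UA| = 34.4, A = (-34.64, 41.33). Then |ZA| = |A − Z| = 43.43.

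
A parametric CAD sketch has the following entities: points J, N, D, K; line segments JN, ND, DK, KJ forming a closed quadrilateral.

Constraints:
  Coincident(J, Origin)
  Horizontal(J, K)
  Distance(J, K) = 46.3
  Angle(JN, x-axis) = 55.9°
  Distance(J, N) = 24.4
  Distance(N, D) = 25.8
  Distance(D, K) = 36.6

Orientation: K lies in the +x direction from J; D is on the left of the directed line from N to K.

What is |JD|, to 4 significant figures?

49.32

J is at the origin; JK is horizontal with |JK| = 46.3 and K in +x, so K = (46.3, 0). JN runs at 55.9° with |JN| = 24.4, so N = (13.68, 20.20). D is determined by |ND| = 25.8 and |DK| = 36.6 together: it lies at the intersection of circle(N, 25.8) and circle(K, 36.6). With |NK| = 38.37, the foot of the radical line on NK is 10.40 from N and the perpendicular offset is √(25.8² − 10.40²) = 23.61. Taking the left-of-NK solution: D = (34.96, 34.80).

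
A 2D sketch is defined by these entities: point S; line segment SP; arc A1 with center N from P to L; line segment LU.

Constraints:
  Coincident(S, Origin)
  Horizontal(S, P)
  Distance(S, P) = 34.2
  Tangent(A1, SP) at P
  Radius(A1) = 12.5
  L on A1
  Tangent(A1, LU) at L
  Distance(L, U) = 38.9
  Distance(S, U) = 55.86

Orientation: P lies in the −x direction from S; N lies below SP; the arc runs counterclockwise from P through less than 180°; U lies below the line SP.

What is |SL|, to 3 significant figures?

48.6

Checks: |NL| = 12.50 ✓; ∠(NL, LU) = 90.00° ✓; |LU| = 38.90 ✓; |SU| = 55.86 ✓.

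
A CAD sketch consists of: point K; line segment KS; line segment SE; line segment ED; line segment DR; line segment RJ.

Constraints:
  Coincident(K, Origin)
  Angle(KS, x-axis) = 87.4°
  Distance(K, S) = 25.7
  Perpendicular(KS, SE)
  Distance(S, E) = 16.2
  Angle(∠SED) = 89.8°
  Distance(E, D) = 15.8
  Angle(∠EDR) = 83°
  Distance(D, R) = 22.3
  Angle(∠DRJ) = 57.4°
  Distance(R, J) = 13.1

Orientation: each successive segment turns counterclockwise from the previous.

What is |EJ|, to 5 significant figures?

14.104

∠EDR = 83.0° gives DR at 4.6000° from the x-axis; with |DR| = 22.3, R = (6.5490, 12.411). ∠DRJ = 57.4° gives RJ at 127.20° from the x-axis; with |RJ| = 13.1, J = (-1.3712, 22.845). Then |EJ| = |J − E| = 14.104.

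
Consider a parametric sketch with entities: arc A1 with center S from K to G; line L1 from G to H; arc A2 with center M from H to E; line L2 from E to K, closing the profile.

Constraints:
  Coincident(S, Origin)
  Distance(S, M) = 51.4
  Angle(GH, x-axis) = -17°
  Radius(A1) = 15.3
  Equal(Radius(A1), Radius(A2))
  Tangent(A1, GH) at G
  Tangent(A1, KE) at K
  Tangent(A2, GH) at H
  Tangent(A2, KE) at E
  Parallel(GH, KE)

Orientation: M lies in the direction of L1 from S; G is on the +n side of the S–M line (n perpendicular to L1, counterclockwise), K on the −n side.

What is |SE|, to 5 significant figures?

53.629

Tangency of A1 to both parallel lines with radius 15.3 puts G and K at S ± 15.3·n: G = (4.4733, 14.631), K = (-4.4733, -14.631). Equal radii place H and E the same way about M: H = M + 15.3·n = (53.627, -0.39644), E = M − 15.3·n = (44.681, -29.659). Then |SE| = |E − S| = 53.629.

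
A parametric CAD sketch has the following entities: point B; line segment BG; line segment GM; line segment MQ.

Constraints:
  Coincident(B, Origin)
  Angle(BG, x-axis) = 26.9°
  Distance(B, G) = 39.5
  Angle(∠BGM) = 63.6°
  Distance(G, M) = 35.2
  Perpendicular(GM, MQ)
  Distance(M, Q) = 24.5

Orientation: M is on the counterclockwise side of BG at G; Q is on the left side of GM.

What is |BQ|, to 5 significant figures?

20.723

B is at the origin; BG runs at 26.9° with length 39.5, so G = 39.5·(cos 26.9°, sin 26.9°) = (35.226, 17.871). ∠BGM = 63.6°, so GM runs at 26.9° + (180° − 63.6°) = 143.30° from the x-axis; with |GM| = 35.2, M = G + 35.2·(cos 143.30°, sin 143.30°) = (7.0035, 38.908). The perpendicularity gives MQ at right angles to GM; with |MQ| = 24.5 on the left of GM, Q = M + 24.5·(-0.59763, -0.80178) = (-7.6383, 19.264). Then |BQ| = |Q − B| = 20.723.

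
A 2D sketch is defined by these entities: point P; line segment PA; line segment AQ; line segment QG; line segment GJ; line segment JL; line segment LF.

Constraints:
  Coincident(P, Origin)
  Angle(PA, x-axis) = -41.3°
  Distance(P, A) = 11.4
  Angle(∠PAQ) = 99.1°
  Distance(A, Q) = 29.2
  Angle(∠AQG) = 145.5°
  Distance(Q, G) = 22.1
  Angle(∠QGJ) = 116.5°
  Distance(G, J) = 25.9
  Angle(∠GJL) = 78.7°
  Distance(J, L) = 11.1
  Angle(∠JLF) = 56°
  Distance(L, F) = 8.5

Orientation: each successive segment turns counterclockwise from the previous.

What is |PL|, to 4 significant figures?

42.13

P is at the origin; PA runs at -41.3° with length 11.4, so A = (8.564, -7.524). ∠PAQ = 99.1° gives AQ at 39.60° from the x-axis; with |AQ| = 29.2, Q = (31.06, 11.09). ∠AQG = 145.5° gives QG at 74.10° from the x-axis; with |QG| = 22.1, G = (37.12, 32.34). ∠QGJ = 116.5° gives GJ at 137.6° from the x-axis; with |GJ| = 25.9, J = (17.99, 49.81). ∠GJL = 78.7° gives JL at -121.1° from the x-axis; with |JL| = 11.1, L = (12.26, 40.30). Then |PL| = |L − P| = 42.13.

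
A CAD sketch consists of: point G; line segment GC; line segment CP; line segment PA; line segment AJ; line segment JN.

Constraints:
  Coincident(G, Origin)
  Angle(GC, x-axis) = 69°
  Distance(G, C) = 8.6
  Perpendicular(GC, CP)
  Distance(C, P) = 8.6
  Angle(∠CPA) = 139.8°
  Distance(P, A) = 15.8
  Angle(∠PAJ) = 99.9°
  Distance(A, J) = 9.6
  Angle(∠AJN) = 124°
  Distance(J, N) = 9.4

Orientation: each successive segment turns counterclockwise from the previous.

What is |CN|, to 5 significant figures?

20.152

G is at the origin; GC runs at 69.0° with length 8.6, so C = (3.0820, 8.0288). GC ⟂ CP, so CP runs at 159.00°; with |CP| = 8.6, P = (-4.9468, 11.111). ∠CPA = 139.8° gives PA at -160.80° from the x-axis; with |PA| = 15.8, A = (-19.868, 5.9147). ∠PAJ = 99.9° gives AJ at -80.700° from the x-axis; with |AJ| = 9.6, J = (-18.317, -3.5592). ∠AJN = 124.0° gives JN at -24.700° from the x-axis; with |JN| = 9.4, N = (-9.7766, -7.4871). Then |CN| = |N − C| = 20.152.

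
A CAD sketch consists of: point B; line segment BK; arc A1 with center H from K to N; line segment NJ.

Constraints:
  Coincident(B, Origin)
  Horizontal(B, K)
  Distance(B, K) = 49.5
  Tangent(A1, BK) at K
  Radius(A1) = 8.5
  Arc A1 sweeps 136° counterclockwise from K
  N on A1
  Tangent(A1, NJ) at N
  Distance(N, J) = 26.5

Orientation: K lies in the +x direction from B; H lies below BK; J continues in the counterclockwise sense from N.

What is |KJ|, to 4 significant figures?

35.55

B is at the origin; BK is horizontal with |BK| = 49.5 and K on the +x side, so K = (49.50, 0.000). The tangent condition forces HK to be normal to BK, so H = K + (0, -8.5) = (49.50, -8.500). On A1, K sits at bearing 90° from H; a 136° counterclockwise sweep puts N at bearing 226°, so N = H + 8.5·(cos 226°, sin 226°) = (43.60, -14.61). The tangent condition forces HN to be normal to NJ, so NJ runs along (−sin 226°, cos 226°); with |NJ| = 26.5, J = (62.66, -33.02). Then |KJ| = |J − K| = 35.55.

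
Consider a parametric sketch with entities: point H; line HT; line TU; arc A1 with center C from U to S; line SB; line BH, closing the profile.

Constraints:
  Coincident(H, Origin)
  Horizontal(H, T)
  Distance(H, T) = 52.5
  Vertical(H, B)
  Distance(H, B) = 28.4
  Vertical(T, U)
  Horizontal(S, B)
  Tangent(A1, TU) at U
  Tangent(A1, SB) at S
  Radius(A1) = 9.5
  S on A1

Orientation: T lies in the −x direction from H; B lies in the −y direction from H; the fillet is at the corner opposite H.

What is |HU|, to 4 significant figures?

55.80

H is at the origin; H and T share the same y with |HT| = 52.5 and T on the −x side, so T = (-52.50, 0.000). H and B share the same x with |HB| = 28.4 and B on the −y side, so B = (0.000, -28.40). The virtual corner opposite H is at (-52.50, -28.40). The tangent condition forces CU to be normal to TU and the tangent condition forces CS to be normal to SB, with radius 9.5, so the center C sits 9.5 in from both sides at C = (-43.00, -18.90). That places the tangent points at U = (-52.50, -18.90) on TU and S = (-43.00, -28.40) on SB. Then |HU| = |U − H| = 55.80.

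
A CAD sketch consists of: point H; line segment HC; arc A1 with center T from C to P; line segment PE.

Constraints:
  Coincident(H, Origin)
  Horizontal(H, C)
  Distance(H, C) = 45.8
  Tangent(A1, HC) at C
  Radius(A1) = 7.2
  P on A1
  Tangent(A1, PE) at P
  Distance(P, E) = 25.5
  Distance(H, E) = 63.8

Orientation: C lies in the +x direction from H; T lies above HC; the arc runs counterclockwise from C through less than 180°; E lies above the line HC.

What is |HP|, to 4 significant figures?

53.38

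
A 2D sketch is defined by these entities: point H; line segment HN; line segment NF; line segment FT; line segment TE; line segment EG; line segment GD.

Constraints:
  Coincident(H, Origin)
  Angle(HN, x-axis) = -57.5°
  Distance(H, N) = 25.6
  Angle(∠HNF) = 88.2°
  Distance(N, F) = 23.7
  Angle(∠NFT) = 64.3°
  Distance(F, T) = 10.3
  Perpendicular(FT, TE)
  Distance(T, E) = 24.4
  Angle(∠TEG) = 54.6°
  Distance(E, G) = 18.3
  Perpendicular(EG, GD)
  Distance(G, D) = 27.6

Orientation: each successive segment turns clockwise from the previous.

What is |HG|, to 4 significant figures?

37.84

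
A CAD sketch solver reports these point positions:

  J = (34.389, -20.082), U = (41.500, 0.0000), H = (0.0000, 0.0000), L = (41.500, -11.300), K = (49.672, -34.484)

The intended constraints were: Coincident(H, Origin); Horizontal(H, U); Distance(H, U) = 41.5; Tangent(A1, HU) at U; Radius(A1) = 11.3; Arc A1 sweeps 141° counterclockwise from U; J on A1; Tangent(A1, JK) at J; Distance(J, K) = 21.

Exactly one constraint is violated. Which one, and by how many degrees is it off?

Tangent(A1, JK) at J — off by 4.30°.

H = (0.00, 0.00) ✓; H.y = 0.00, U.y = 0.00 ✓; |HU| = 41.50 ✓; ∠(LU, UH) = 90.00° ✓; |LU| = 11.30 ✓; bearing(L→J) − bearing(L→U) = 141.0° ✓; |LJ| = 11.30 ✓; ∠(LJ, JK) = 94.30° ✗; |JK| = 21.00 ✓.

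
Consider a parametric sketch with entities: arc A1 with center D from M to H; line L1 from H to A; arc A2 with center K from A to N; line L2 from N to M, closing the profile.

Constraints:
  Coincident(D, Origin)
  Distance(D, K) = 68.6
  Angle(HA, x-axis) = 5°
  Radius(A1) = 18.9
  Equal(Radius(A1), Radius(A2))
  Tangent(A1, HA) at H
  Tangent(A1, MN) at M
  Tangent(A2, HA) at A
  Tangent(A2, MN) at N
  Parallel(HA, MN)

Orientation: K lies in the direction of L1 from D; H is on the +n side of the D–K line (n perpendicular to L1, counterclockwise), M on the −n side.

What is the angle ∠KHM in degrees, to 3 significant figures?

74.6°

The slot axis is L1's direction at 5.0°, so u = (cos 5.0°, sin 5.0°) = (0.996, 0.0872) and n = (−sin 5.0°, cos 5.0°) = (-0.0872, 0.996). D is at the origin and K lies 68.6 along u from D, so K = 68.6·u = (68.3, 5.98). Tangency of A1 to both parallel lines with radius 18.9 puts H and M at D ± 18.9·n: H = (-1.65, 18.8), M = (1.65, -18.8). Then cos ∠KHM = HK·HM / (|HK||HM|), giving 74.6°.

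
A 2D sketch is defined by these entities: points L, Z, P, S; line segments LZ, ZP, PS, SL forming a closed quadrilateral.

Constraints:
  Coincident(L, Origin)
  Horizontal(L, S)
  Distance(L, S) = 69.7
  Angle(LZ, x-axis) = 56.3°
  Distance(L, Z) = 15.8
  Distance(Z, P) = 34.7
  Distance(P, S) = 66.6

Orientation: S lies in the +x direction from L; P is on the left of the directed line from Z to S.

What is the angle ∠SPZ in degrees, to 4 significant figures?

67.70°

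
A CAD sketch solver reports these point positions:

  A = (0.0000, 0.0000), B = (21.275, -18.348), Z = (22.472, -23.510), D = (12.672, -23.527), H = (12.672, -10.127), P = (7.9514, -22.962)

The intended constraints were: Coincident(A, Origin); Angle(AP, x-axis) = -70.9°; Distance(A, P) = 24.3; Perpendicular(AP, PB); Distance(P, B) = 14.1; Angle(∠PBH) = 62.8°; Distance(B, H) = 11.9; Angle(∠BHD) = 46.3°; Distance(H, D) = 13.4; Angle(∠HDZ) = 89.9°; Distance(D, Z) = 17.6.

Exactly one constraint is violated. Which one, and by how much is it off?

Distance(D, Z) = 17.6 — off by 7.80.

A = (0.00, 0.00) ✓; AP at -70.90° ✓; |AP| = 24.30 ✓; ∠(AP, PB) = 90.00° ✓; |PB| = 14.10 ✓; ∠PBH = 62.80° ✓; |BH| = 11.90 ✓; ∠BHD = 46.30° ✓; |HD| = 13.40 ✓; ∠HDZ = 89.90° ✓; |DZ| = 9.800 ✗.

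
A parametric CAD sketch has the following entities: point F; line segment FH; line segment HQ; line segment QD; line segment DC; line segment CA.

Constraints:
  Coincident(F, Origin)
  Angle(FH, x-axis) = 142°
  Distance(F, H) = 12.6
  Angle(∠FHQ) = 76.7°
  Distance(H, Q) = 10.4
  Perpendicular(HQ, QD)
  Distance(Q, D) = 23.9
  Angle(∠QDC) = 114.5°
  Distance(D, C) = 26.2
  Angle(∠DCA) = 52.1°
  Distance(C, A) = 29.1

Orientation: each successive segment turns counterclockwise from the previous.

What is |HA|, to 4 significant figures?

9.303

F is at the origin; FH runs at 142.0° with length 12.6, so H = (-9.929, 7.757). ∠FHQ = 76.7° gives HQ at -114.7° from the x-axis; with |HQ| = 10.4, Q = (-14.27, -1.691). The perpendicularity gives QD at right angles to HQ, so QD runs at -24.70°; with |QD| = 23.9, D = (7.439, -11.68). ∠QDC = 114.5° gives DC at 40.80° from the x-axis; with |DC| = 26.2, C = (27.27, 5.441). ∠DCA = 52.1° gives CA at 168.7° from the x-axis; with |CA| = 29.1, A = (-1.264, 11.14). Then |HA| = |A − H| = 9.303.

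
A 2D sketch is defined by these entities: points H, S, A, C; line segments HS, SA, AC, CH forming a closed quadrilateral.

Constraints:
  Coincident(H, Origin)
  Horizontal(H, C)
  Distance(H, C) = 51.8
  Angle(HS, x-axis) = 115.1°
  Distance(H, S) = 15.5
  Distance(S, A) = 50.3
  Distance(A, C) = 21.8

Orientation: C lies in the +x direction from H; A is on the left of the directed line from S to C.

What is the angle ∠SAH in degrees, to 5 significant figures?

17.948°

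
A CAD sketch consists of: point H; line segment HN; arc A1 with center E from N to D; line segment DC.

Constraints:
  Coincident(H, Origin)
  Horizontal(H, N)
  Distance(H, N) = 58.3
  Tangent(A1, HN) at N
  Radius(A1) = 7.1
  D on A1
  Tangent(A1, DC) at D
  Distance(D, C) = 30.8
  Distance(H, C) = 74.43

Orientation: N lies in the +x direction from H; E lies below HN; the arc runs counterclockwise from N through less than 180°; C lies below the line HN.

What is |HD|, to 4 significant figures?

52.71

Checks: H = (0.00, 0.00) ✓; |HN| = 58.30 ✓; |ED| = 7.100 ✓; ∠(ED, DC) = 90.00° ✓; |DC| = 30.80 ✓; |HC| = 74.43 ✓.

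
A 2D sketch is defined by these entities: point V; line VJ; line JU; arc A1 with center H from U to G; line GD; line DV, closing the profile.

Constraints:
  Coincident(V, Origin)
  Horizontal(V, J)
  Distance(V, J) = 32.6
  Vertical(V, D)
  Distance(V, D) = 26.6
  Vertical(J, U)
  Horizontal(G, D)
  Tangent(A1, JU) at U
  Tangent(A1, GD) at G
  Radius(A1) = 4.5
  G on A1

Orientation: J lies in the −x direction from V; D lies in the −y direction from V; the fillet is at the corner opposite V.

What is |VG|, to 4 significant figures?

38.69

V is at the origin; V and J share the same y with |VJ| = 32.6 and J on the −x side, so J = (-32.60, 0.000). VD is vertical with |VD| = 26.6 and D on the −y side, so D = (0.000, -26.60). The virtual corner opposite V is at (-32.60, -26.60). Since A1 is tangent to JU there, HU ⟂ JU and tangency of A1 to GD means the radius HG is perpendicular to GD, with radius 4.5, so the center H sits 4.5 in from both sides at H = (-28.10, -22.10). That places the tangent points at U = (-32.60, -22.10) on JU and G = (-28.10, -26.60) on GD. Then |VG| = |G − V| = 38.69.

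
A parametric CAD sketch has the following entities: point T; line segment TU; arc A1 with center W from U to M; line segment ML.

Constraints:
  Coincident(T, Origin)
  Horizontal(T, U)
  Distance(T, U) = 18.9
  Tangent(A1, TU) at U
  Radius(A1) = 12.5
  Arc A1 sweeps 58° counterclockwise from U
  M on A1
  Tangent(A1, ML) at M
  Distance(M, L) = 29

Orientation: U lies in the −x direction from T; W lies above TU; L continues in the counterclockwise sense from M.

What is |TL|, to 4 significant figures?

31.28

T is at the origin; TU is horizontal with |TU| = 18.9 and U on the −x side, so U = (-18.90, 0.000). The tangent condition forces WU to be normal to TU, so W = U + (0, 12.5) = (-18.90, 12.50). On A1, U sits at bearing -90° from W; a 58° counterclockwise sweep puts M at bearing -32°, so M = W + 12.5·(cos -32°, sin -32°) = (-8.299, 5.876). Tangency of A1 to ML means the radius WM is perpendicular to ML, so ML runs along (−sin -32°, cos -32°); with |ML| = 29.0, L = (7.068, 30.47). Then |TL| = |L − T| = 31.28.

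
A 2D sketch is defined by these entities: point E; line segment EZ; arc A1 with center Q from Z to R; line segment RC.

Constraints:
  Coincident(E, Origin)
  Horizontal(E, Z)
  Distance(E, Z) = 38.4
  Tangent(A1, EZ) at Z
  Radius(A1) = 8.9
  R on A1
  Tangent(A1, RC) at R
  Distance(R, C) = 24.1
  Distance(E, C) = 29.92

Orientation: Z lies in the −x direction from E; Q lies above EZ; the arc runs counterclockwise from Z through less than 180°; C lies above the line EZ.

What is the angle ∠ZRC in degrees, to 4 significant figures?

151.7°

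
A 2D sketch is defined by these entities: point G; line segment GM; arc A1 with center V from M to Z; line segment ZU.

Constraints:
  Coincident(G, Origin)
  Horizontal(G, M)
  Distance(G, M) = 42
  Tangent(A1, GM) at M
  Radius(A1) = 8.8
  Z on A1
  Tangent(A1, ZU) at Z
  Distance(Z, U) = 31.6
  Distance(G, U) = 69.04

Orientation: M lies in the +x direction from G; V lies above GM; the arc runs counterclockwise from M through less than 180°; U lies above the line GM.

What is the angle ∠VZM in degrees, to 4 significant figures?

51.83°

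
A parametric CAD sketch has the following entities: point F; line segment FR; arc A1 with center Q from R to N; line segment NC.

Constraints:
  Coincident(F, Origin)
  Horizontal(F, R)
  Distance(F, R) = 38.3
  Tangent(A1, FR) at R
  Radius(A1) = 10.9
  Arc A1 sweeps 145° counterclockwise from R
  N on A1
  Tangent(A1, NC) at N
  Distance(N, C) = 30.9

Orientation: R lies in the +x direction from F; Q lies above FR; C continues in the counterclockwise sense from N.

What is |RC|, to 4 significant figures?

42.11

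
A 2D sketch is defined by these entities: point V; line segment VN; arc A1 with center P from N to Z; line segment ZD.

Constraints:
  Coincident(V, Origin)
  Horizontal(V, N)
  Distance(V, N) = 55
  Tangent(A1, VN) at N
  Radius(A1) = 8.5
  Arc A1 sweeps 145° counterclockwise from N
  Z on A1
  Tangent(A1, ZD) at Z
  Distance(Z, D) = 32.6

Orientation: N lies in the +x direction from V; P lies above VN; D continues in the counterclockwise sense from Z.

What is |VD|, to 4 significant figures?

47.62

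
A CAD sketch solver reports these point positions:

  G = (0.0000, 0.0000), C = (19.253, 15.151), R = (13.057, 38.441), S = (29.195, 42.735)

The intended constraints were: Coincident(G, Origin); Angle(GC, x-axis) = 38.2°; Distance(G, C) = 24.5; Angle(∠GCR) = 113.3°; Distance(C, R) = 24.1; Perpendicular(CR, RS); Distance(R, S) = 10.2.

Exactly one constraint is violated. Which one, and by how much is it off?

Distance(R, S) = 10.2 — off by 6.50.

G = (0.00, 0.00) ✓; GC at 38.20° ✓; |GC| = 24.50 ✓; ∠GCR = 113.3° ✓; |CR| = 24.10 ✓; ∠(CR, RS) = 90.00° ✓; |RS| = 16.70 ✗.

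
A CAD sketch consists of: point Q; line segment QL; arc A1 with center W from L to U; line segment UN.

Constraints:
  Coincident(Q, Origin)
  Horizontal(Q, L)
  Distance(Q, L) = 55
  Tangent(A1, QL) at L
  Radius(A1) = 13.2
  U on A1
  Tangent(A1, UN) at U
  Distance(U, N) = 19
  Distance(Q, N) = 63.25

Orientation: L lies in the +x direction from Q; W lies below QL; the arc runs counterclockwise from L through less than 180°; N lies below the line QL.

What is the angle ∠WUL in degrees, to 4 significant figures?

31.44°

Checks: |WU| = 13.20 ✓; ∠(WU, UN) = 90.00° ✓; |UN| = 19.00 ✓; |QN| = 63.25 ✓.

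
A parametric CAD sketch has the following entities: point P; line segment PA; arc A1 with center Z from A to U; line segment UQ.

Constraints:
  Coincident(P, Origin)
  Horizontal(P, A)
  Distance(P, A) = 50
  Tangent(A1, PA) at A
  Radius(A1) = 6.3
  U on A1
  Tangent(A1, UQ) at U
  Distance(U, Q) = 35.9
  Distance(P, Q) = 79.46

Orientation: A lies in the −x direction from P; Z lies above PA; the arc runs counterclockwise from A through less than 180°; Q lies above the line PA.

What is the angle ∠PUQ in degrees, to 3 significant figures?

148°

P is at the origin; P and A share the same y with |PA| = 50.0 and A on the −x side, so A = (-50.0, 0.00). Tangency of A1 to PA means the radius ZA is perpendicular to PA, so Z = A + (0, 6.3) = (-50.0, 6.30). Since ZU ⟂ UQ (tangency), |ZQ| = √(6.3² + 35.9²) = 36.4 regardless of where U sits on A1. So Q lies on both circle(P, 79.46) and circle(Z, 36.4); the above-PA intersection is Q = (-70.7, 36.3). U is the foot of the tangent from Q: U = (-45.5, 10.7).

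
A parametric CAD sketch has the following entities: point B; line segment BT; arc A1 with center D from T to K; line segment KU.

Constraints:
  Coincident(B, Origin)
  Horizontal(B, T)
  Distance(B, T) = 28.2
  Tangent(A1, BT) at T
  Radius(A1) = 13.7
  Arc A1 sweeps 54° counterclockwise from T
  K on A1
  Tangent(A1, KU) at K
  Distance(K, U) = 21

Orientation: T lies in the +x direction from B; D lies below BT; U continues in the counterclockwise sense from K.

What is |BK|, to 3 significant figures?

18.0

B is at the origin; BT is horizontal with |BT| = 28.2 and T on the +x side, so T = (28.2, 0.00). Since A1 is tangent to BT there, DT ⟂ BT, so D = T + (0, -13.7) = (28.2, -13.7). On A1, T sits at bearing 90° from D; a 54° counterclockwise sweep puts K at bearing 144°, so K = D + 13.7·(cos 144°, sin 144°) = (17.1, -5.65). Then |BK| = |K − B| = 18.0.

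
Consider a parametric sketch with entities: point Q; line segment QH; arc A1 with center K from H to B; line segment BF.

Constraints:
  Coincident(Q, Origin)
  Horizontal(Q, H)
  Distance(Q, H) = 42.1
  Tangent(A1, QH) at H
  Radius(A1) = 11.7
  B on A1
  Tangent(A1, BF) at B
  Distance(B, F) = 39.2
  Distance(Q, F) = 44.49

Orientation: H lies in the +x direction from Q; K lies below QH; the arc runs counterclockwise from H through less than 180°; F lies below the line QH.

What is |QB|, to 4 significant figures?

32.24

Q is at the origin; Q and H share the same y with |QH| = 42.1 and H on the +x side, so H = (42.10, 0.000). The tangent condition forces KH to be normal to QH, so K = H + (0, -11.7) = (42.10, -11.70). Since KB ⟂ BF (tangency), |KF| = √(11.7² + 39.2²) = 40.91 regardless of where B sits on A1. So F lies on both circle(Q, 44.49) and circle(K, 40.91); the below-QH intersection is F = (14.63, -42.02). B is the foot of the tangent from F: B = (31.55, -6.652).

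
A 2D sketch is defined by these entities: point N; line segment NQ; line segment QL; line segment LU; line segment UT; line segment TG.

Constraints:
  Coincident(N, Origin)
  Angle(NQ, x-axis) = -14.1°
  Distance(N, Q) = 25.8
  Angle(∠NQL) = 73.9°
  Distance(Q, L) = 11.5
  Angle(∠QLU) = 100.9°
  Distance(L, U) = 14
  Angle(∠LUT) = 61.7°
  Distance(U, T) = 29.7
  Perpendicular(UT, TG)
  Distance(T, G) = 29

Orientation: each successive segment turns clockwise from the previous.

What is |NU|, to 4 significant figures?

13.07

N is at the origin; NQ runs at -14.1° with length 25.8, so Q = (25.02, -6.285). ∠NQL = 73.9° gives QL at -120.2° from the x-axis; with |QL| = 11.5, L = (19.24, -16.22). ∠QLU = 100.9° gives LU at 160.7° from the x-axis; with |LU| = 14.0, U = (6.025, -11.60). Then |NU| = |U − N| = 13.07.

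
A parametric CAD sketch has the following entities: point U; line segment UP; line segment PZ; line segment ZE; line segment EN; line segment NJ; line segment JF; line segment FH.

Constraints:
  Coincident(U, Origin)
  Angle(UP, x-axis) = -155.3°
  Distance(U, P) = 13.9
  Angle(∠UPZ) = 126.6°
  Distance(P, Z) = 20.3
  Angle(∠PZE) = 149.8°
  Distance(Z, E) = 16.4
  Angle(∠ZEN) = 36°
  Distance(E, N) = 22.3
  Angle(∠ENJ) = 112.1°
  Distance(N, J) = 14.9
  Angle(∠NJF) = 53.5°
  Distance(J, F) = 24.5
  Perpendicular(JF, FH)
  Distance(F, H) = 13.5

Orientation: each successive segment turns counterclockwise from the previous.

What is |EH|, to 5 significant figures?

9.2471

U is at the origin; UP runs at -155.3° with length 13.9, so P = (-12.628, -5.8084). ∠UPZ = 126.6° gives PZ at -101.90° from the x-axis; with |PZ| = 20.3, Z = (-16.814, -25.672). ∠PZE = 149.8° gives ZE at -71.700° from the x-axis; with |ZE| = 16.4, E = (-11.665, -41.243). ∠ZEN = 36.0° gives EN at 72.300° from the x-axis; with |EN| = 22.3, N = (-4.8848, -19.998). ∠ENJ = 112.1° gives NJ at 140.20° from the x-axis; with |NJ| = 14.9, J = (-16.332, -10.461). ∠NJF = 53.5° gives JF at -93.300° from the x-axis; with |JF| = 24.5, F = (-17.743, -34.920). JF ⟂ FH, so FH runs at -3.3000°; with |FH| = 13.5, H = (-4.2649, -35.697). Then |EH| = |H − E| = 9.2471.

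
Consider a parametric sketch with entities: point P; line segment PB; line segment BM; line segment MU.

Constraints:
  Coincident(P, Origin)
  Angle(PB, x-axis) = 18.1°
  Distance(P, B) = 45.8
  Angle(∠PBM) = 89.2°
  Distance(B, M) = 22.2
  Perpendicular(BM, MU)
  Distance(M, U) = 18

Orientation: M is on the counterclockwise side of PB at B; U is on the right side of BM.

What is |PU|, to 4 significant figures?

67.34

P is at the origin; PB runs at 18.1° with length 45.8, so B = 45.8·(cos 18.1°, sin 18.1°) = (43.53, 14.23). ∠PBM = 89.2°, so BM runs at 18.1° + (180° − 89.2°) = 108.9° from the x-axis; with |BM| = 22.2, M = B + 22.2·(cos 108.9°, sin 108.9°) = (36.34, 35.23). BM is perpendicular to MU; with |MU| = 18.0 on the right of BM, U = M + 18.0·(0.9461, 0.3239) = (53.37, 41.06). Then |PU| = |U − P| = 67.34.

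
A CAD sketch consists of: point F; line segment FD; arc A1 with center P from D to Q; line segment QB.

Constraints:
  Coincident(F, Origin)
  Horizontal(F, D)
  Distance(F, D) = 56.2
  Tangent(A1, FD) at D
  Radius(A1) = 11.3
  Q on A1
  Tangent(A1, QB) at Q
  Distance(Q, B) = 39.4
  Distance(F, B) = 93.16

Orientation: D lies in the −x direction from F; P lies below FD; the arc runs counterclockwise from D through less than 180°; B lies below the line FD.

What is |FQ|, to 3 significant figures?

66.8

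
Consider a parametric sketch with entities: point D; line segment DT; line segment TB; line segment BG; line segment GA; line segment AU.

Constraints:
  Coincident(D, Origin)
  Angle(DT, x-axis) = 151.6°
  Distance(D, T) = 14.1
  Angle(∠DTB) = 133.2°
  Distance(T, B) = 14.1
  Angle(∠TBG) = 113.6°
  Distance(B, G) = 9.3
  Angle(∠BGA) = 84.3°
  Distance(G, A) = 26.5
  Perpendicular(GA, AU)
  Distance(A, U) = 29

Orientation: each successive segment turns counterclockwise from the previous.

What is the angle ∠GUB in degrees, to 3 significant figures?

9.91°

D is at the origin; DT runs at 151.6° with length 14.1, so T = (-12.4, 6.71). ∠DTB = 133.2° gives TB at -162° from the x-axis; with |TB| = 14.1, B = (-25.8, 2.26). ∠TBG = 113.6° gives BG at -95.2° from the x-axis; with |BG| = 9.3, G = (-26.6, -7.01). ∠BGA = 84.3° gives GA at 0.500° from the x-axis; with |GA| = 26.5, A = (-0.126, -6.77). GA is perpendicular to AU, so AU runs at 90.5°; with |AU| = 29.0, U = (-0.379, 22.2). Then cos ∠GUB = UG·UB / (|UG||UB|), giving 9.91°.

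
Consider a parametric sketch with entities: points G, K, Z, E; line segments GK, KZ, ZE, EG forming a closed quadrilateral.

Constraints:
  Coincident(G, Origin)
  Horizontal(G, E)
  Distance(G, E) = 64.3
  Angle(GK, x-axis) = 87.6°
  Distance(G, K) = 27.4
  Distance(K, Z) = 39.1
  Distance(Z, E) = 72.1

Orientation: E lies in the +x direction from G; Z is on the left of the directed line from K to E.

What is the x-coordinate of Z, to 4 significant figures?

23.51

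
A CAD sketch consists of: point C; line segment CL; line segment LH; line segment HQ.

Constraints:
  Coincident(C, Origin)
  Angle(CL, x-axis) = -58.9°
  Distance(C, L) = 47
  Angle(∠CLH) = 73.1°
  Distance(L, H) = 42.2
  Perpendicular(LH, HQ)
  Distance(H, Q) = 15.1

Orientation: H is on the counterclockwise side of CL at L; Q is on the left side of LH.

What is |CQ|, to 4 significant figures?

41.31

C is at the origin; CL runs at -58.9° with length 47.0, so L = 47.0·(cos -58.9°, sin -58.9°) = (24.28, -40.24). ∠CLH = 73.1°, so LH runs at -58.9° + (180° − 73.1°) = 48.00° from the x-axis; with |LH| = 42.2, H = L + 42.2·(cos 48.00°, sin 48.00°) = (52.51, -8.884). LH is perpendicular to HQ; with |HQ| = 15.1 on the left of LH, Q = H + 15.1·(-0.7431, 0.6691) = (41.29, 1.220). Then |CQ| = |Q − C| = 41.31.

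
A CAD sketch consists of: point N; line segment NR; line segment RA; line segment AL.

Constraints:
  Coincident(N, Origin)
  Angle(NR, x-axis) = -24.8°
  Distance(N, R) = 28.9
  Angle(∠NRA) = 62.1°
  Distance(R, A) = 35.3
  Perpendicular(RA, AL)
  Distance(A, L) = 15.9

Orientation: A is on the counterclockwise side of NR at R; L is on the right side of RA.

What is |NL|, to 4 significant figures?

46.81

N is at the origin; NR runs at -24.8° with length 28.9, so R = 28.9·(cos -24.8°, sin -24.8°) = (26.23, -12.12). ∠NRA = 62.1°, so RA runs at -24.8° + (180° − 62.1°) = 93.10° from the x-axis; with |RA| = 35.3, A = R + 35.3·(cos 93.10°, sin 93.10°) = (24.33, 23.13). RA is perpendicular to AL; with |AL| = 15.9 on the right of RA, L = A + 15.9·(0.9985, 0.05408) = (40.20, 23.99). Then |NL| = |L − N| = 46.81.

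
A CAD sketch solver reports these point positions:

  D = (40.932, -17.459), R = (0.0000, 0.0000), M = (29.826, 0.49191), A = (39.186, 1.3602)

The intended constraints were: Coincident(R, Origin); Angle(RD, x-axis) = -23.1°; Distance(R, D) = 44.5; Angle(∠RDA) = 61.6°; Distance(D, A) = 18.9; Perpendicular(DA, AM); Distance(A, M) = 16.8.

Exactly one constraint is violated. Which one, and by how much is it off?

Distance(A, M) = 16.8 — off by 7.40.

R = (0.00, 0.00) ✓; RD at -23.10° ✓; |RD| = 44.50 ✓; ∠RDA = 61.60° ✓; |DA| = 18.90 ✓; ∠(DA, AM) = 90.00° ✓; |AM| = 9.400 ✗.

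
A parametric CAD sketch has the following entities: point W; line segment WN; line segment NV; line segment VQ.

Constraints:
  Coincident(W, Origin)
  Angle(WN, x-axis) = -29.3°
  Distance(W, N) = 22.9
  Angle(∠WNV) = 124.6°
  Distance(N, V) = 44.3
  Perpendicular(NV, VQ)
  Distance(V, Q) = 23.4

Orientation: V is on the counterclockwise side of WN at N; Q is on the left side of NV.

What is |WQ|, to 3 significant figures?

57.5

W is at the origin; WN runs at -29.3° with length 22.9, so N = 22.9·(cos -29.3°, sin -29.3°) = (20.0, -11.2). ∠WNV = 124.6°, so NV runs at -29.3° + (180° − 124.6°) = 26.1° from the x-axis; with |NV| = 44.3, V = N + 44.3·(cos 26.1°, sin 26.1°) = (59.8, 8.28). NV is perpendicular to VQ; with |VQ| = 23.4 on the left of NV, Q = V + 23.4·(-0.440, 0.898) = (49.5, 29.3). Then |WQ| = |Q − W| = 57.5.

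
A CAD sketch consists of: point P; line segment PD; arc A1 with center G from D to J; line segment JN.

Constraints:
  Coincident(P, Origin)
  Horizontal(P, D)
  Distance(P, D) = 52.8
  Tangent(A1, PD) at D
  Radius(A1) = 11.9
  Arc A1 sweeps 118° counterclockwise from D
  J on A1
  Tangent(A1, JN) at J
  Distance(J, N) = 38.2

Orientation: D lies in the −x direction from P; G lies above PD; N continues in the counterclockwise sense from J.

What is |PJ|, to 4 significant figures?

45.77

P is at the origin; P and D share the same y with |PD| = 52.8 and D on the −x side, so D = (-52.80, 0.000). Tangency of A1 to PD means the radius GD is perpendicular to PD, so G = D + (0, 11.9) = (-52.80, 11.90). On A1, D sits at bearing -90° from G; a 118° counterclockwise sweep puts J at bearing 28°, so J = G + 11.9·(cos 28°, sin 28°) = (-42.29, 17.49). Then |PJ| = |J − P| = 45.77.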